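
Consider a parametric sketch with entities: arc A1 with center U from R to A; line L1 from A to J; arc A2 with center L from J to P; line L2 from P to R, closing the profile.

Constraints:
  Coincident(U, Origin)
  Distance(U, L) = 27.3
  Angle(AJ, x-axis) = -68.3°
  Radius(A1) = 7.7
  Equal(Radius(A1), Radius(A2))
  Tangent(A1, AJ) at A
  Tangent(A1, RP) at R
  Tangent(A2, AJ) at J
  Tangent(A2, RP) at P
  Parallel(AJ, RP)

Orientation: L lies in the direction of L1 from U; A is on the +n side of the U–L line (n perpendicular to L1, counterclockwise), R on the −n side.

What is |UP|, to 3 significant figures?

28.4

Tangency of A1 to both parallel lines with radius 7.7 puts A and R at U ± 7.7·n: A = (7.15, 2.85), R = (-7.15, -2.85). Equal radii place J and P the same way about L: J = L + 7.7·n = (17.2, -22.5), P = L − 7.7·n = (2.94, -28.2). Then |UP| = |P − U| = 28.4.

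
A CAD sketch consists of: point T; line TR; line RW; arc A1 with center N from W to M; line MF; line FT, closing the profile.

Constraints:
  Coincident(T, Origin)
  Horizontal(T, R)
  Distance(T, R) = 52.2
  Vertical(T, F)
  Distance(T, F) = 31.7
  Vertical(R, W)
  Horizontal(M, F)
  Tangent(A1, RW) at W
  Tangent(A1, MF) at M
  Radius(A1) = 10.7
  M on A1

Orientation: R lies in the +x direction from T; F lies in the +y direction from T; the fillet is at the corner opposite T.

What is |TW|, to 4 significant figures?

56.27

T is at the origin; TR is horizontal with |TR| = 52.2 and R on the +x side, so R = (52.20, 0.000). T and F share the same x with |TF| = 31.7 and F on the +y side, so F = (0.000, 31.70). The virtual corner opposite T is at (52.20, 31.70). A1 meets RW tangentially, so NW is at right angles to RW and tangency of A1 to MF means the radius NM is perpendicular to MF, with radius 10.7, so the center N sits 10.7 in from both sides at N = (41.50, 21.00). That places the tangent points at W = (52.20, 21.00) on RW and M = (41.50, 31.70) on MF. Then |TW| = |W − T| = 56.27.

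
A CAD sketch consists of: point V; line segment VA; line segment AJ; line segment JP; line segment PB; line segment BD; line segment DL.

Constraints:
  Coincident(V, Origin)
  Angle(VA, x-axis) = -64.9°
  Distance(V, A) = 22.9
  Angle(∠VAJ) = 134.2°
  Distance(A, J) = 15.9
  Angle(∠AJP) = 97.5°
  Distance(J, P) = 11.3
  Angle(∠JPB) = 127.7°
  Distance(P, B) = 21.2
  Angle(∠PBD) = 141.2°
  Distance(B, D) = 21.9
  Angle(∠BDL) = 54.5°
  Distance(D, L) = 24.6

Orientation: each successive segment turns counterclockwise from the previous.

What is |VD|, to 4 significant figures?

12.72

V is at the origin; VA runs at -64.9° with length 22.9, so A = (9.714, -20.74). ∠VAJ = 134.2° gives AJ at -19.10° from the x-axis; with |AJ| = 15.9, J = (24.74, -25.94). ∠AJP = 97.5° gives JP at 63.40° from the x-axis; with |JP| = 11.3, P = (29.80, -15.84). ∠JPB = 127.7° gives PB at 115.7° from the x-axis; with |PB| = 21.2, B = (20.60, 3.266). ∠PBD = 141.2° gives BD at 154.5° from the x-axis; with |BD| = 21.9, D = (0.8383, 12.69). Then |VD| = |D − V| = 12.72.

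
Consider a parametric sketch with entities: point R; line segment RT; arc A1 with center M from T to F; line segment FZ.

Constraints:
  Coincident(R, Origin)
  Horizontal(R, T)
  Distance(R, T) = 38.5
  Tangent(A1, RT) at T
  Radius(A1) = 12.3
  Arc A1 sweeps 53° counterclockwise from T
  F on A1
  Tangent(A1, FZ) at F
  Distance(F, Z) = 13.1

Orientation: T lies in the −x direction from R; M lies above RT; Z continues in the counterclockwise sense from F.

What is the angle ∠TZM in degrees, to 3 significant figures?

31.1°

On A1, T sits at bearing -90° from M; a 53° counterclockwise sweep puts F at bearing -37°, so F = M + 12.3·(cos -37°, sin -37°) = (-28.7, 4.90). The tangent condition forces MF to be normal to FZ, so FZ runs along (−sin -37°, cos -37°); with |FZ| = 13.1, Z = (-20.8, 15.4). Then cos ∠TZM = ZT·ZM / (|ZT||ZM|), giving 31.1°.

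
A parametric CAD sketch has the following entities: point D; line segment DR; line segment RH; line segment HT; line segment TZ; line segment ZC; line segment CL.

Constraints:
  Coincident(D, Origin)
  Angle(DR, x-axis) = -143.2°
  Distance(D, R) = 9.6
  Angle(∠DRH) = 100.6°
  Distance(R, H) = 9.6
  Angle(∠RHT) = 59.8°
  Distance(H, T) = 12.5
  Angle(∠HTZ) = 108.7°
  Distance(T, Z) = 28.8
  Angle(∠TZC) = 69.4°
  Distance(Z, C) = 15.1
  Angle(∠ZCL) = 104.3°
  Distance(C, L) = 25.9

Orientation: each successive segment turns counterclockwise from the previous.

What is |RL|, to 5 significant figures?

7.7770

D is at the origin; DR runs at -143.2° with length 9.6, so R = (-7.6870, -5.7506). ∠DRH = 100.6° gives RH at -63.800° from the x-axis; with |RH| = 9.6, H = (-3.4486, -14.364). ∠RHT = 59.8° gives HT at 56.400° from the x-axis; with |HT| = 12.5, T = (3.4688, -3.9528). ∠HTZ = 108.7° gives TZ at 127.70° from the x-axis; with |TZ| = 28.8, Z = (-14.143, 18.834). ∠TZC = 69.4° gives ZC at -121.70° from the x-axis; with |ZC| = 15.1, C = (-22.078, 5.9872). ∠ZCL = 104.3° gives CL at -46.000° from the x-axis; with |CL| = 25.9, L = (-4.0861, -12.644). Then |RL| = |L − R| = 7.7770.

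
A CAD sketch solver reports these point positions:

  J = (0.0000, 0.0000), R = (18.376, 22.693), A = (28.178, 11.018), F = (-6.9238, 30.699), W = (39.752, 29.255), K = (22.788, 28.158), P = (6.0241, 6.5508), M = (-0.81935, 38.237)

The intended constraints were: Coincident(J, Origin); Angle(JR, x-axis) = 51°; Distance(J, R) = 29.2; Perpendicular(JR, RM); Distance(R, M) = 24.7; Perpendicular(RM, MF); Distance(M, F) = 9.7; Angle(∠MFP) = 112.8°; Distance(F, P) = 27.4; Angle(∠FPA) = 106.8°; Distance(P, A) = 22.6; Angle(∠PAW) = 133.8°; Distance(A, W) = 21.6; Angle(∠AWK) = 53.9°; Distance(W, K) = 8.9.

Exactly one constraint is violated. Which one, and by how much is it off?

Distance(W, K) = 8.9 — off by 8.10.

J = (0.00, 0.00) ✓; JR at 51.00° ✓; |JR| = 29.20 ✓; ∠(JR, RM) = 90.00° ✓; |RM| = 24.70 ✓; ∠(RM, MF) = 90.00° ✓; |MF| = 9.700 ✓; ∠MFP = 112.8° ✓; |FP| = 27.40 ✓; ∠FPA = 106.8° ✓; |PA| = 22.60 ✓; ∠PAW = 133.8° ✓; |AW| = 21.60 ✓; ∠AWK = 53.90° ✓; |WK| = 17.00 ✗.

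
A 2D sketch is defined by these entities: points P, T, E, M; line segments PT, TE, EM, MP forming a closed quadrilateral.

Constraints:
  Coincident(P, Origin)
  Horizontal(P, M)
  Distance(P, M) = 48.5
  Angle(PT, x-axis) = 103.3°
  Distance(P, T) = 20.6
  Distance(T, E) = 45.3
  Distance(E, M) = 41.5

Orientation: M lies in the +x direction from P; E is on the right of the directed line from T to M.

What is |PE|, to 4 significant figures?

25.25

Checks: |TE| = 45.30 ✓; |EM| = 41.50 ✓.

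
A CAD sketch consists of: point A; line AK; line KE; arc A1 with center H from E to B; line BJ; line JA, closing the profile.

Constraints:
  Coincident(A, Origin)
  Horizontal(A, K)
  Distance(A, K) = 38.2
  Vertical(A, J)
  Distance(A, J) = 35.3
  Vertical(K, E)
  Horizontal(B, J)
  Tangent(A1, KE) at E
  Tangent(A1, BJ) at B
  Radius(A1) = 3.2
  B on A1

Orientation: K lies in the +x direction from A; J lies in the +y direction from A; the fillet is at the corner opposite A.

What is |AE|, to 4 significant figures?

49.90

The virtual corner opposite A is at (38.20, 35.30). Since A1 is tangent to KE there, HE ⟂ KE and the tangent condition forces HB to be normal to BJ, with radius 3.2, so the center H sits 3.2 in from both sides at H = (35.00, 32.10). That places the tangent points at E = (38.20, 32.10) on KE and B = (35.00, 35.30) on BJ. Then |AE| = |E − A| = 49.90.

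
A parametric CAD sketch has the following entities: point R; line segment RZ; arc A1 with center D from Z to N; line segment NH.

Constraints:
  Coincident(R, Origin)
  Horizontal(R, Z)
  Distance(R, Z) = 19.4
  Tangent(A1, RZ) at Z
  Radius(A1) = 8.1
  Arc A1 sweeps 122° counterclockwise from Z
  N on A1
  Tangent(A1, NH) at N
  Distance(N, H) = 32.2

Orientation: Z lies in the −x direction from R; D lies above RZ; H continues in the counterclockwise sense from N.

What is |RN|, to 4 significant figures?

17.62

A1 meets RZ tangentially, so DZ is at right angles to RZ, so D = Z + (0, 8.1) = (-19.40, 8.100). On A1, Z sits at bearing -90° from D; a 122° counterclockwise sweep puts N at bearing 32°, so N = D + 8.1·(cos 32°, sin 32°) = (-12.53, 12.39). Then |RN| = |N − R| = 17.62.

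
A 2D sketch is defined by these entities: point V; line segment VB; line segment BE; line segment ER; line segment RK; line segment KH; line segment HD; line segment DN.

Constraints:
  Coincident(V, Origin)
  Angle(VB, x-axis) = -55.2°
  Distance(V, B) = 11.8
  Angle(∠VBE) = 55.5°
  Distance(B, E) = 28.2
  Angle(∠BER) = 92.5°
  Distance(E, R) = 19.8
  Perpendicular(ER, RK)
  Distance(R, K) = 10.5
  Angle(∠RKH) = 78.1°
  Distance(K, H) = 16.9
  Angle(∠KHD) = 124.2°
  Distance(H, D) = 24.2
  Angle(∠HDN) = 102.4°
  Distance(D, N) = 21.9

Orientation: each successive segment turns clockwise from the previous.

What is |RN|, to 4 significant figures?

28.89

V is at the origin; VB runs at -55.2° with length 11.8, so B = (6.734, -9.690). ∠VBE = 55.5° gives BE at -179.7° from the x-axis; with |BE| = 28.2, E = (-21.47, -9.837). ∠BER = 92.5° gives ER at 92.80° from the x-axis; with |ER| = 19.8, R = (-22.43, 9.939). ER ⟂ RK, so RK runs at 2.800°; with |RK| = 10.5, K = (-11.94, 10.45). ∠RKH = 78.1° gives KH at -99.10° from the x-axis; with |KH| = 16.9, H = (-14.62, -6.235). ∠KHD = 124.2° gives HD at -154.9° from the x-axis; with |HD| = 24.2, D = (-36.53, -16.50). ∠HDN = 102.4° gives DN at 127.5° from the x-axis; with |DN| = 21.9, N = (-49.86, 0.8736). Then |RN| = |N − R| = 28.89.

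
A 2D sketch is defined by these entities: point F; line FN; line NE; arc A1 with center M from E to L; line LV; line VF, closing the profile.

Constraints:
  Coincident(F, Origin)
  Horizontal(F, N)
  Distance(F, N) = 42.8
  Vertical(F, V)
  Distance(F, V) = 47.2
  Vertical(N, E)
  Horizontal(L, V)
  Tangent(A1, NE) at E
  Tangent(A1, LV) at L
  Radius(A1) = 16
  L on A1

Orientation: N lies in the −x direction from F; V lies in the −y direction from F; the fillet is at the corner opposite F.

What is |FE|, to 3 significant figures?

53.0

F is at the origin; F and N share the same y with |FN| = 42.8 and N on the −x side, so N = (-42.8, 0.00). FV is vertical with |FV| = 47.2 and V on the −y side, so V = (0.00, -47.2). The virtual corner opposite F is at (-42.8, -47.2). A1 meets NE tangentially, so ME is at right angles to NE and A1 meets LV tangentially, so ML is at right angles to LV, with radius 16.0, so the center M sits 16.0 in from both sides at M = (-26.8, -31.2). That places the tangent points at E = (-42.8, -31.2) on NE and L = (-26.8, -47.2) on LV. Then |FE| = |E − F| = 53.0.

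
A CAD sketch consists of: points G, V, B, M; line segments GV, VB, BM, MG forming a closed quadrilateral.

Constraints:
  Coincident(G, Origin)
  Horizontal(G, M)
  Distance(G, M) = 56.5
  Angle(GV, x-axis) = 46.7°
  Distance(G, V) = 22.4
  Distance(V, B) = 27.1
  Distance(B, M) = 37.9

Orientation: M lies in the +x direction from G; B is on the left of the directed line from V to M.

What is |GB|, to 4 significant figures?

49.32

G is at the origin; G and M share the same y with |GM| = 56.5 and M in +x, so M = (56.5, 0). GV runs at 46.7° with |GV| = 22.4, so V = (15.36, 16.30). B is determined by |VB| = 27.1 and |BM| = 37.9 together: it lies at the intersection of circle(V, 27.1) and circle(M, 37.9). With |VM| = 44.25, the foot of the radical line on VM is 14.19 from V and the perpendicular offset is √(27.1² − 14.19²) = 23.09. Taking the left-of-VM solution: B = (37.06, 32.54).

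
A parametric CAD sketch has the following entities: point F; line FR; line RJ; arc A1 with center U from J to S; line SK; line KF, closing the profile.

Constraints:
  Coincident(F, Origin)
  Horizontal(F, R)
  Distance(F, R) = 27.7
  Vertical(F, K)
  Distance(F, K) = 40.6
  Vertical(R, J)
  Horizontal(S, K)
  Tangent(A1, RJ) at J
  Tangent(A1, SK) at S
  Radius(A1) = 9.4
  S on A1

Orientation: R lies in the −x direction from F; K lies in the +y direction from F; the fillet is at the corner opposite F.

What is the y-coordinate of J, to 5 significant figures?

31.200

F is at the origin; FR is horizontal with |FR| = 27.7 and R on the −x side, so R = (-27.700, 0.0000). F and K share the same x with |FK| = 40.6 and K on the +y side, so K = (0.0000, 40.600). The virtual corner opposite F is at (-27.700, 40.600). The tangent condition forces UJ to be normal to RJ and the tangent condition forces US to be normal to SK, with radius 9.4, so the center U sits 9.4 in from both sides at U = (-18.300, 31.200). That places the tangent points at J = (-27.700, 31.200) on RJ and S = (-18.300, 40.600) on SK. So J.y = 31.200.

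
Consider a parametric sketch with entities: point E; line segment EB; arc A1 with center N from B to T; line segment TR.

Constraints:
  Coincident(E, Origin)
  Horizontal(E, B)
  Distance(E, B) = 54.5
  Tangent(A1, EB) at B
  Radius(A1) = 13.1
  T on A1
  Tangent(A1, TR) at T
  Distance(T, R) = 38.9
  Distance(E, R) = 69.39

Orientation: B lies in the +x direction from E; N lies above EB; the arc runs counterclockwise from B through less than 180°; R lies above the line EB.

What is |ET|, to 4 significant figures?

68.59

E is at the origin; EB is horizontal with |EB| = 54.5 and B on the +x side, so B = (54.50, 0.000). The tangent condition forces NB to be normal to EB, so N = B + (0, 13.1) = (54.50, 13.10). Since NT ⟂ TR (tangency), |NR| = √(13.1² + 38.9²) = 41.05 regardless of where T sits on A1. So R lies on both circle(E, 69.39) and circle(N, 41.05); the above-EB intersection is R = (44.81, 52.99). T is the foot of the tangent from R: T = (65.58, 20.09).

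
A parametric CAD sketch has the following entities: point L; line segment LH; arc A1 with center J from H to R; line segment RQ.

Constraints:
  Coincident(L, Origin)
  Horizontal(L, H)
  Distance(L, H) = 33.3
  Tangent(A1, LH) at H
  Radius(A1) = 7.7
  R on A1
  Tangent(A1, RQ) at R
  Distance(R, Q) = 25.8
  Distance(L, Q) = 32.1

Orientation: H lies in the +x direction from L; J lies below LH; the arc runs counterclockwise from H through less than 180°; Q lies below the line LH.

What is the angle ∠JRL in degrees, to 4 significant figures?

165.4°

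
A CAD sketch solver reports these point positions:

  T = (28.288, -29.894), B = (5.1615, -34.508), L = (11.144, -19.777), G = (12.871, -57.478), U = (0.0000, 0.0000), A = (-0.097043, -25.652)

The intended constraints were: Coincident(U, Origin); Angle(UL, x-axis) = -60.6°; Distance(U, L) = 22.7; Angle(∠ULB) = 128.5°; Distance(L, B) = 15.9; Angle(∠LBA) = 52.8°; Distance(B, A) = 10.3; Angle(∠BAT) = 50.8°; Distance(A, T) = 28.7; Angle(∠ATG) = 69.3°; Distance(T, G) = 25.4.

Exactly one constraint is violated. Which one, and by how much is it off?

Distance(T, G) = 25.4 — off by 6.20.

U = (0.00, 0.00) ✓; UL at -60.60° ✓; |UL| = 22.70 ✓; ∠ULB = 128.5° ✓; |LB| = 15.90 ✓; ∠LBA = 52.80° ✓; |BA| = 10.30 ✓; ∠BAT = 50.80° ✓; |AT| = 28.70 ✓; ∠ATG = 69.30° ✓; |TG| = 31.60 ✗.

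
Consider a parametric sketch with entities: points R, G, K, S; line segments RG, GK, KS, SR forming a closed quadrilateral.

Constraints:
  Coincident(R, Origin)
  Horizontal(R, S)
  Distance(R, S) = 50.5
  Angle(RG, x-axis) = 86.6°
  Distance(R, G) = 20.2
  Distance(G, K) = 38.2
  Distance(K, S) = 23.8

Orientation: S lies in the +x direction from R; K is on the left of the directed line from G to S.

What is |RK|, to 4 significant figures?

44.66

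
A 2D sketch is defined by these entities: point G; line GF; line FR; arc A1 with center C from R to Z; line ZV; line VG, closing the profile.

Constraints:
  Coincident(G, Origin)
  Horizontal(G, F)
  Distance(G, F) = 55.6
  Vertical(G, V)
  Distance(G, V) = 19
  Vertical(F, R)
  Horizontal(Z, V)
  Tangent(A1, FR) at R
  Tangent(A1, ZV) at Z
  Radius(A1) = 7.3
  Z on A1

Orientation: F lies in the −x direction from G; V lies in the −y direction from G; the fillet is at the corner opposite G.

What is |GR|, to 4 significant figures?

56.82

The virtual corner opposite G is at (-55.60, -19.00). A1 meets FR tangentially, so CR is at right angles to FR and since A1 is tangent to ZV there, CZ ⟂ ZV, with radius 7.3, so the center C sits 7.3 in from both sides at C = (-48.30, -11.70). That places the tangent points at R = (-55.60, -11.70) on FR and Z = (-48.30, -19.00) on ZV. Then |GR| = |R − G| = 56.82.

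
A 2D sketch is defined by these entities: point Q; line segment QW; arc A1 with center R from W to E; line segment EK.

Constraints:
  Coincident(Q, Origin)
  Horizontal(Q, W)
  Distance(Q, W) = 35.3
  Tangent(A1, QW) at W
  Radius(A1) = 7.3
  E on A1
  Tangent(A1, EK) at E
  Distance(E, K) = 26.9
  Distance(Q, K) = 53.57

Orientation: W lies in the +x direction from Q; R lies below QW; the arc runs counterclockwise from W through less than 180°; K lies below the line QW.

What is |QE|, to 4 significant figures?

30.67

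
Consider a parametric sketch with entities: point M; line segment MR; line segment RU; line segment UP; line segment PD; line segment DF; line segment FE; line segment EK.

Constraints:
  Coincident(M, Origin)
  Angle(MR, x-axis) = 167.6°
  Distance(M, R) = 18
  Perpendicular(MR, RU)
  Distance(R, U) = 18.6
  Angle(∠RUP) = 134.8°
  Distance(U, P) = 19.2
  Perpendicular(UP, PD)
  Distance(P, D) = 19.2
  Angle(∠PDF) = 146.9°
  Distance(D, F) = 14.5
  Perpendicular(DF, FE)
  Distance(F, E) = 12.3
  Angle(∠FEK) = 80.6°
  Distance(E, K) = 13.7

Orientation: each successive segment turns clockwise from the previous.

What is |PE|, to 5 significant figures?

30.638

∠PDF = 146.9° gives DF at -90.700° from the x-axis; with |DF| = 14.5, F = (12.736, 1.6092). DF ⟂ FE, so FE runs at 179.30°; with |FE| = 12.3, E = (0.43672, 1.7595). Then |PE| = |E − P| = 30.638.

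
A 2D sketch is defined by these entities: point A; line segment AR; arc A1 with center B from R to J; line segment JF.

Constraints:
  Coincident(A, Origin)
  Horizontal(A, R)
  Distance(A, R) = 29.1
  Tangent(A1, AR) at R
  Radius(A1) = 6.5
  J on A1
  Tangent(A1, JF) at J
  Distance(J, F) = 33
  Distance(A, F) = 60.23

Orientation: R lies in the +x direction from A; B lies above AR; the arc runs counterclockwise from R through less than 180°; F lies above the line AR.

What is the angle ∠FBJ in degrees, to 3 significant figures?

78.9°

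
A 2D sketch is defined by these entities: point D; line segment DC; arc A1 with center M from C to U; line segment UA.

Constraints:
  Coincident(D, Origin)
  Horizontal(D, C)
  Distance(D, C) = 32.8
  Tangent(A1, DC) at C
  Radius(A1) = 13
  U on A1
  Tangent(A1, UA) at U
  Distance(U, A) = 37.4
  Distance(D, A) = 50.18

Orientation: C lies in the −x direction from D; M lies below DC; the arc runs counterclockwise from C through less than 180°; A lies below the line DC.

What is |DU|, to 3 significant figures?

47.4

Checks: ∠(MC, CD) = 90.00° ✓; |MC| = 13.00 ✓; |MU| = 13.00 ✓; ∠(MU, UA) = 90.00° ✓; |UA| = 37.40 ✓; |DA| = 50.18 ✓.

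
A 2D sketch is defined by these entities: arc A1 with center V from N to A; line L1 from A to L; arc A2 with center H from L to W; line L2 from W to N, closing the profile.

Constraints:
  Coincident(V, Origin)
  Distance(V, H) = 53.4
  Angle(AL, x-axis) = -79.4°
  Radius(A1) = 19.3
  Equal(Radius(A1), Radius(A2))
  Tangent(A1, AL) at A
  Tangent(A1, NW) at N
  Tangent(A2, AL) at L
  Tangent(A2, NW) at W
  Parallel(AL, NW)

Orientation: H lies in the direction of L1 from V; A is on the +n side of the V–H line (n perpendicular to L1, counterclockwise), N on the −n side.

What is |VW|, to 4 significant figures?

56.78

Tangency of A1 to both parallel lines with radius 19.3 puts A and N at V ± 19.3·n: A = (18.97, 3.550), N = (-18.97, -3.550). Equal radii place L and W the same way about H: L = H + 19.3·n = (28.79, -48.94), W = H − 19.3·n = (-9.148, -56.04). Then |VW| = |W − V| = 56.78.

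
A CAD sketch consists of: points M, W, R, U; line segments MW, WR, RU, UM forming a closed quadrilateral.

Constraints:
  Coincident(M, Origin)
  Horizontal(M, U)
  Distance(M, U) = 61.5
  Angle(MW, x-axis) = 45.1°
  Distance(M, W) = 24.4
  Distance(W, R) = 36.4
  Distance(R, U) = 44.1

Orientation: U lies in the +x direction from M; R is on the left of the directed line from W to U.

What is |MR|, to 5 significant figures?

60.751

Checks: |WR| = 36.40 ✓; |RU| = 44.10 ✓.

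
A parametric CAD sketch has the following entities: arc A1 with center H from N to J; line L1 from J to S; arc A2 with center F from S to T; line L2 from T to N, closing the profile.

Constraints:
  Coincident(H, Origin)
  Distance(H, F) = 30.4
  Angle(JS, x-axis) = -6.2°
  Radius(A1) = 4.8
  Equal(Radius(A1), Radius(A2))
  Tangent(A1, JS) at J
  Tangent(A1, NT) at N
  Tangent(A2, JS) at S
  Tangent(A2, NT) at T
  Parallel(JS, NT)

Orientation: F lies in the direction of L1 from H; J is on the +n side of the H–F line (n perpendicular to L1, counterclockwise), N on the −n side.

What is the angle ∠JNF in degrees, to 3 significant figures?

81.0°

The slot axis is L1's direction at -6.2°, so u = (cos -6.2°, sin -6.2°) = (0.994, -0.108) and n = (−sin -6.2°, cos -6.2°) = (0.108, 0.994). H is at the origin and F lies 30.4 along u from H, so F = 30.4·u = (30.2, -3.28). Tangency of A1 to both parallel lines with radius 4.8 puts J and N at H ± 4.8·n: J = (0.518, 4.77), N = (-0.518, -4.77). Then cos ∠JNF = NJ·NF / (|NJ||NF|), giving 81.0°.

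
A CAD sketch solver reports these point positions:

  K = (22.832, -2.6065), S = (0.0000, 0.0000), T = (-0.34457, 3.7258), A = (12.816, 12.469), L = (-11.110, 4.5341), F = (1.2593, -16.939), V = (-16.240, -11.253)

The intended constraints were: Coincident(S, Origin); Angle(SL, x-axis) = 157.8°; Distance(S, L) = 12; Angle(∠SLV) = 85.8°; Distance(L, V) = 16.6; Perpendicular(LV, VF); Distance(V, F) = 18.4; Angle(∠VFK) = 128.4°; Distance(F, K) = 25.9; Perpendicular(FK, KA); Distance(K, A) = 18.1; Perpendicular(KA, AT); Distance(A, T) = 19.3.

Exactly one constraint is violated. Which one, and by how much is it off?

Distance(A, T) = 19.3 — off by 3.50.

S = (0.00, 0.00) ✓; SL at 157.8° ✓; |SL| = 12.00 ✓; ∠SLV = 85.80° ✓; |LV| = 16.60 ✓; ∠(LV, VF) = 90.00° ✓; |VF| = 18.40 ✓; ∠VFK = 128.4° ✓; |FK| = 25.90 ✓; ∠(FK, KA) = 90.00° ✓; |KA| = 18.10 ✓; ∠(KA, AT) = 90.00° ✓; |AT| = 15.80 ✗.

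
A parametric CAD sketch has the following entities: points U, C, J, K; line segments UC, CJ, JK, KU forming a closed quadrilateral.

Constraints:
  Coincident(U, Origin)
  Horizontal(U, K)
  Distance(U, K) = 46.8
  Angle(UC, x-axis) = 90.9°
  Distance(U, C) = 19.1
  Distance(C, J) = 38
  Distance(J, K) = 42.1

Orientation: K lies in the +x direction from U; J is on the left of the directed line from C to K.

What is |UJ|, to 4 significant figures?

50.63

Checks: |CJ| = 38.00 ✓; |JK| = 42.10 ✓.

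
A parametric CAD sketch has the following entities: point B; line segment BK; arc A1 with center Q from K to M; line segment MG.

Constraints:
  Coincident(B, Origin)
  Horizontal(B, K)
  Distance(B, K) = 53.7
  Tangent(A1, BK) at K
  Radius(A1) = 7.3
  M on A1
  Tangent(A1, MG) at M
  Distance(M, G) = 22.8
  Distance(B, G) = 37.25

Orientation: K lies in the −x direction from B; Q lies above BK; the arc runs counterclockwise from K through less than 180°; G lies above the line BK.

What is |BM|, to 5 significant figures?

48.574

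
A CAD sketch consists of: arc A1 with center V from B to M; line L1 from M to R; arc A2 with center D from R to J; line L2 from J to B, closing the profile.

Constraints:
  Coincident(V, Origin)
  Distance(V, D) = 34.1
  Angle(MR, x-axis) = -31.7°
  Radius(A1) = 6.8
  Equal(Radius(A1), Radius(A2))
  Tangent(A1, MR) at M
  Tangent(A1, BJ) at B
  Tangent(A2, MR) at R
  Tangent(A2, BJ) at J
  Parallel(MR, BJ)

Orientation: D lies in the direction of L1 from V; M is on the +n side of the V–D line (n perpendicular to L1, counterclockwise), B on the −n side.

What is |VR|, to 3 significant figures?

34.8

The slot axis is L1's direction at -31.7°, so u = (cos -31.7°, sin -31.7°) = (0.851, -0.525) and n = (−sin -31.7°, cos -31.7°) = (0.525, 0.851). V is at the origin and D lies 34.1 along u from V, so D = 34.1·u = (29.0, -17.9). Tangency of A1 to both parallel lines with radius 6.8 puts M and B at V ± 6.8·n: M = (3.57, 5.79), B = (-3.57, -5.79). Equal radii place R and J the same way about D: R = D + 6.8·n = (32.6, -12.1), J = D − 6.8·n = (25.4, -23.7). Then |VR| = |R − V| = 34.8.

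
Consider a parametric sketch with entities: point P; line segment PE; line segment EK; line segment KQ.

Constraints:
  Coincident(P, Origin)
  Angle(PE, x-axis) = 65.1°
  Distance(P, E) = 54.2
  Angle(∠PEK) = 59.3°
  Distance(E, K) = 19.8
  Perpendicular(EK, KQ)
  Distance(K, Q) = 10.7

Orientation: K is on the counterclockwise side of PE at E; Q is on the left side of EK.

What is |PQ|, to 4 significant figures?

36.76

P is at the origin; PE runs at 65.1° with length 54.2, so E = 54.2·(cos 65.1°, sin 65.1°) = (22.82, 49.16). ∠PEK = 59.3°, so EK runs at 65.1° + (180° − 59.3°) = 185.8° from the x-axis; with |EK| = 19.8, K = E + 19.8·(cos 185.8°, sin 185.8°) = (3.122, 47.16). EK ⟂ KQ; with |KQ| = 10.7 on the left of EK, Q = K + 10.7·(0.1011, -0.9949) = (4.203, 36.52). Then |PQ| = |Q − P| = 36.76.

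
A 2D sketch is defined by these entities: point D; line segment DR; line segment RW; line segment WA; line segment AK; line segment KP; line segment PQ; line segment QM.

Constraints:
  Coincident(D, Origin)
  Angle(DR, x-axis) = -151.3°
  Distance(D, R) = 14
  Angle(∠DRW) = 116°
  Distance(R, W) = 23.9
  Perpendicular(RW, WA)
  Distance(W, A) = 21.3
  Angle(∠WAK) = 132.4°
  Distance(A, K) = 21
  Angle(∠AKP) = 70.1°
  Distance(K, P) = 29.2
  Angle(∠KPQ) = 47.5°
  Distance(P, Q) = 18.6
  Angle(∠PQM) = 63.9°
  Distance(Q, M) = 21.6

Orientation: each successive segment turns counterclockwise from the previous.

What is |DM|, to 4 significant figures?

18.03

D is at the origin; DR runs at -151.3° with length 14.0, so R = (-12.28, -6.723). ∠DRW = 116.0° gives RW at -87.30° from the x-axis; with |RW| = 23.9, W = (-11.15, -30.60). RW is perpendicular to WA, so WA runs at 2.700°; with |WA| = 21.3, A = (10.12, -29.59). ∠WAK = 132.4° gives AK at 50.30° from the x-axis; with |AK| = 21.0, K = (23.54, -13.44). ∠AKP = 70.1° gives KP at 160.2° from the x-axis; with |KP| = 29.2, P = (-3.937, -3.545). ∠KPQ = 47.5° gives PQ at -67.30° from the x-axis; with |PQ| = 18.6, Q = (3.240, -20.70). ∠PQM = 63.9° gives QM at 48.80° from the x-axis; with |QM| = 21.6, M = (17.47, -4.452). Then |DM| = |M − D| = 18.03.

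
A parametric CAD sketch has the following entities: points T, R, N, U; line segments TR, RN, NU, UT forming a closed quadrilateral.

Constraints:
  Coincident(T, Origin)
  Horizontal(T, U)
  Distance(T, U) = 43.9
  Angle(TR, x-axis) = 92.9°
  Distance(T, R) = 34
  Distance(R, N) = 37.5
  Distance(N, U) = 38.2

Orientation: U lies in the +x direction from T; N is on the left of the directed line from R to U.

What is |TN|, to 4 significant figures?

51.58

T is at the origin; TU is horizontal with |TU| = 43.9 and U in +x, so U = (43.9, 0). TR runs at 92.9° with |TR| = 34.0, so R = (-1.720, 33.96). N is determined by |RN| = 37.5 and |NU| = 38.2 together: it lies at the intersection of circle(R, 37.5) and circle(U, 38.2). With |RU| = 56.87, the foot of the radical line on RU is 27.97 from R and the perpendicular offset is √(37.5² − 27.97²) = 24.98. Taking the left-of-RU solution: N = (35.63, 37.29).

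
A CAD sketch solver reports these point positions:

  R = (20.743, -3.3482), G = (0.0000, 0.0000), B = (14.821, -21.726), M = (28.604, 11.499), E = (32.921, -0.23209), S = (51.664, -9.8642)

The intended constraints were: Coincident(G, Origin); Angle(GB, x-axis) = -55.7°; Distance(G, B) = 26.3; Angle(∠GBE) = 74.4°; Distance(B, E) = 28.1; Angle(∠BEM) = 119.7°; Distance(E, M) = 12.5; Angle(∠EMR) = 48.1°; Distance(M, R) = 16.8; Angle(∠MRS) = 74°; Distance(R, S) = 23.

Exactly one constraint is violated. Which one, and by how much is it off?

Distance(R, S) = 23 — off by 8.60.

G = (0.00, 0.00) ✓; GB at -55.70° ✓; |GB| = 26.30 ✓; ∠GBE = 74.40° ✓; |BE| = 28.10 ✓; ∠BEM = 119.7° ✓; |EM| = 12.50 ✓; ∠EMR = 48.10° ✓; |MR| = 16.80 ✓; ∠MRS = 74.00° ✓; |RS| = 31.60 ✗.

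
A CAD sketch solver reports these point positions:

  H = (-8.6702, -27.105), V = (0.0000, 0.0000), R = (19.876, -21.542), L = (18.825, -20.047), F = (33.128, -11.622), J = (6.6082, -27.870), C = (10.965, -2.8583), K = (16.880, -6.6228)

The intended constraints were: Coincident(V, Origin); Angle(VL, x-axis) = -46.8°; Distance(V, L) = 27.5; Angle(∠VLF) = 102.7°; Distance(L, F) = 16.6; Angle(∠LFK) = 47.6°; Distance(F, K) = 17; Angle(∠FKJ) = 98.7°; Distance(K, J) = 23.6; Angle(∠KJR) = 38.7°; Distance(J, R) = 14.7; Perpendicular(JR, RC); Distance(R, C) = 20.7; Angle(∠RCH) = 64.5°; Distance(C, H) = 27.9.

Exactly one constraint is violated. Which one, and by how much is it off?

Distance(C, H) = 27.9 — off by 3.30.

V = (0.00, 0.00) ✓; VL at -46.80° ✓; |VL| = 27.50 ✓; ∠VLF = 102.7° ✓; |LF| = 16.60 ✓; ∠LFK = 47.60° ✓; |FK| = 17.00 ✓; ∠FKJ = 98.70° ✓; |KJ| = 23.60 ✓; ∠KJR = 38.70° ✓; |JR| = 14.70 ✓; ∠(JR, RC) = 90.00° ✓; |RC| = 20.70 ✓; ∠RCH = 64.50° ✓; |CH| = 31.20 ✗.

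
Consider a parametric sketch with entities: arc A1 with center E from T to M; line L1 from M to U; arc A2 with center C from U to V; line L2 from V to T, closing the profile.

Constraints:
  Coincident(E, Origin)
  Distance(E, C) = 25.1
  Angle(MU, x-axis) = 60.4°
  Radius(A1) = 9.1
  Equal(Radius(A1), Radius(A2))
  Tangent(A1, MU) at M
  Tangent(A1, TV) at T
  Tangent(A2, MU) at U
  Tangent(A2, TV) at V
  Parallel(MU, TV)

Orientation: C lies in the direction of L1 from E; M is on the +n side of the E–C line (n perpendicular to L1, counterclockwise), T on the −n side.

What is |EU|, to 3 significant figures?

26.7

The slot axis is L1's direction at 60.4°, so u = (cos 60.4°, sin 60.4°) = (0.494, 0.869) and n = (−sin 60.4°, cos 60.4°) = (-0.869, 0.494). E is at the origin and C lies 25.1 along u from E, so C = 25.1·u = (12.4, 21.8). Tangency of A1 to both parallel lines with radius 9.1 puts M and T at E ± 9.1·n: M = (-7.91, 4.49), T = (7.91, -4.49). Equal radii place U and V the same way about C: U = C + 9.1·n = (4.49, 26.3), V = C − 9.1·n = (20.3, 17.3). Then |EU| = |U − E| = 26.7.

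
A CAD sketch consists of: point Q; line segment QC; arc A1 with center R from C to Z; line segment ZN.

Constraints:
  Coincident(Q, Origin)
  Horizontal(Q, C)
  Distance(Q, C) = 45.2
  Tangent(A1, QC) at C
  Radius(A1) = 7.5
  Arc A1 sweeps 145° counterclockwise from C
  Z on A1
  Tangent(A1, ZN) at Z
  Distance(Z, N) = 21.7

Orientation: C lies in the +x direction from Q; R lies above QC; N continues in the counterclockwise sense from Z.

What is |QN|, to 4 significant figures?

41.08

On A1, C sits at bearing -90° from R; a 145° counterclockwise sweep puts Z at bearing 55°, so Z = R + 7.5·(cos 55°, sin 55°) = (49.50, 13.64). Since A1 is tangent to ZN there, RZ ⟂ ZN, so ZN runs along (−sin 55°, cos 55°); with |ZN| = 21.7, N = (31.73, 26.09). Then |QN| = |N − Q| = 41.08.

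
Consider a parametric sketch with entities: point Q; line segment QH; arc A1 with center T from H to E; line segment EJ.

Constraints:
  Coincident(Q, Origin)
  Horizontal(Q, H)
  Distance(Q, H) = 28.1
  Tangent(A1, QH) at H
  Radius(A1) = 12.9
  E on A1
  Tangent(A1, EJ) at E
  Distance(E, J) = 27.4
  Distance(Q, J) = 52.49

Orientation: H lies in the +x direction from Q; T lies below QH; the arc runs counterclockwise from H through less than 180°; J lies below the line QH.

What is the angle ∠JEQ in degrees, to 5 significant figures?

167.33°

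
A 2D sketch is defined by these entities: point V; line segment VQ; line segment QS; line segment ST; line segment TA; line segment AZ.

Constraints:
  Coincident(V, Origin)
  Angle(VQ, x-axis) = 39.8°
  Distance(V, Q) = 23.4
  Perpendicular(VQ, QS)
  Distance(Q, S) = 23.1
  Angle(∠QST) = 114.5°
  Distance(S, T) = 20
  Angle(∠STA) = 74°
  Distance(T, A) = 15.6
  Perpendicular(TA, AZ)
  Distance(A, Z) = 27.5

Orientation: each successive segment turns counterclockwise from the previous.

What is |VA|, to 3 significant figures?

16.2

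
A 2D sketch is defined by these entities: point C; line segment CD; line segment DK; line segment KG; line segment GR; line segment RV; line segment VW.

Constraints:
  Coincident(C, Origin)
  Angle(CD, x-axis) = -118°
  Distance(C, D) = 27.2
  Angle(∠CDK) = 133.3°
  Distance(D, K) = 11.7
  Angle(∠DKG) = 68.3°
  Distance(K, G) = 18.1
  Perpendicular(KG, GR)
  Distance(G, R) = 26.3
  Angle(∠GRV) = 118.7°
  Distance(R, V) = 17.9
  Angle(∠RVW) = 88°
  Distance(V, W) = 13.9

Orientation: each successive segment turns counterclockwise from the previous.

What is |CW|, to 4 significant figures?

33.50

∠GRV = 118.7° gives RV at -168.3° from the x-axis; with |RV| = 17.9, V = (-29.81, -6.969). ∠RVW = 88.0° gives VW at -76.30° from the x-axis; with |VW| = 13.9, W = (-26.52, -20.47). Then |CW| = |W − C| = 33.50.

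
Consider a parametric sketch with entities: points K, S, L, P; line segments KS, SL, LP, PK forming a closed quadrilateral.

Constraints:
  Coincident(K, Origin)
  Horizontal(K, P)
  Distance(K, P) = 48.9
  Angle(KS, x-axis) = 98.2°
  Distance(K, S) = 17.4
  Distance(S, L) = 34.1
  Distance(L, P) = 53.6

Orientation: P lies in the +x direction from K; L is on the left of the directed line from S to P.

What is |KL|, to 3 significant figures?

47.8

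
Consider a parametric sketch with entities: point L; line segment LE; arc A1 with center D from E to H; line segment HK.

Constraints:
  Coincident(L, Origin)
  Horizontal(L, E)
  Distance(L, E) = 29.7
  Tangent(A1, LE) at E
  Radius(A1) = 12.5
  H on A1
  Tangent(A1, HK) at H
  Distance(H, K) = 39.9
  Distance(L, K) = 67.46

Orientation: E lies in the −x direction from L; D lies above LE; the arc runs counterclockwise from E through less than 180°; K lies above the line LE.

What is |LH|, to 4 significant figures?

27.77

Checks: L.y = 0.00, E.y = 0.00 ✓; |DH| = 12.50 ✓; ∠(DH, HK) = 90.00° ✓; |HK| = 39.90 ✓; |LK| = 67.46 ✓.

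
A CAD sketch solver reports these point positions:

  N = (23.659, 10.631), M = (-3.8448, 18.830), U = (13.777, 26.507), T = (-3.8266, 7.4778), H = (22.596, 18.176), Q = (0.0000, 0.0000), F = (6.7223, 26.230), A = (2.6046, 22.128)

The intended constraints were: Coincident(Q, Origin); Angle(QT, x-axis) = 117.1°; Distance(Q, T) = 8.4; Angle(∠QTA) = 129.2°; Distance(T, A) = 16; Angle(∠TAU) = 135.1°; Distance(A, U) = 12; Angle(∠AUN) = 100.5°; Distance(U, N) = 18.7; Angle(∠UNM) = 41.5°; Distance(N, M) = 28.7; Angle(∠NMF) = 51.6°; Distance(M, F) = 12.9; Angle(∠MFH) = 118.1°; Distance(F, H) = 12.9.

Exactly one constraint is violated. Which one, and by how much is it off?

Distance(F, H) = 12.9 — off by 4.90.

Q = (0.00, 0.00) ✓; QT at 117.1° ✓; |QT| = 8.400 ✓; ∠QTA = 129.2° ✓; |TA| = 16.00 ✓; ∠TAU = 135.1° ✓; |AU| = 12.00 ✓; ∠AUN = 100.5° ✓; |UN| = 18.70 ✓; ∠UNM = 41.50° ✓; |NM| = 28.70 ✓; ∠NMF = 51.60° ✓; |MF| = 12.90 ✓; ∠MFH = 118.1° ✓; |FH| = 17.80 ✗.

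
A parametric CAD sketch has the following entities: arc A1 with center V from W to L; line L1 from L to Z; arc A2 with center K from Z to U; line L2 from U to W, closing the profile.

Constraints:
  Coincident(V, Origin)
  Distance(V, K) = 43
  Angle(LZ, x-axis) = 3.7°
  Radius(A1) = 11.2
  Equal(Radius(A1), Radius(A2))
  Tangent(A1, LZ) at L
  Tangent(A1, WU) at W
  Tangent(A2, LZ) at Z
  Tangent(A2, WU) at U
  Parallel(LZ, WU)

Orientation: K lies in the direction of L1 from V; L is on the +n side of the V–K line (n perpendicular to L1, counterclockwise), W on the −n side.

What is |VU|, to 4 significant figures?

44.43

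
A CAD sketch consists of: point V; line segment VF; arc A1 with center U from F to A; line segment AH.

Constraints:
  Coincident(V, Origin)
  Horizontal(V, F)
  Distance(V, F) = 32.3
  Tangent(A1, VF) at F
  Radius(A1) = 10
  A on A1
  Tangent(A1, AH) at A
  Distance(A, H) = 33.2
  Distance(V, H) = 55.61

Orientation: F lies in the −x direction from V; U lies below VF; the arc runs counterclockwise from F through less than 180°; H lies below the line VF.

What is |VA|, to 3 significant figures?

43.8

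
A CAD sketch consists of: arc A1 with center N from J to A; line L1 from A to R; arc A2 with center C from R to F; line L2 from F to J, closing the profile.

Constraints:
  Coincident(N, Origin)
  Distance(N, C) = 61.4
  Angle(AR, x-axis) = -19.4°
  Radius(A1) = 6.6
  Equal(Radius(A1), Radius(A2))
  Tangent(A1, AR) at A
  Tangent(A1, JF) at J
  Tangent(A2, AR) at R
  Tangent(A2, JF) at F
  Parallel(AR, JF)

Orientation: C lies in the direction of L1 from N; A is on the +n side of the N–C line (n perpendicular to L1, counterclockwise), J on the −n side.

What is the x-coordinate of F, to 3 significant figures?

55.7

The slot axis is L1's direction at -19.4°, so u = (cos -19.4°, sin -19.4°) = (0.943, -0.332) and n = (−sin -19.4°, cos -19.4°) = (0.332, 0.943). N is at the origin and C lies 61.4 along u from N, so C = 61.4·u = (57.9, -20.4). Tangency of A1 to both parallel lines with radius 6.6 puts A and J at N ± 6.6·n: A = (2.19, 6.23), J = (-2.19, -6.23). Equal radii place R and F the same way about C: R = C + 6.6·n = (60.1, -14.2), F = C − 6.6·n = (55.7, -26.6). So F.x = 55.7.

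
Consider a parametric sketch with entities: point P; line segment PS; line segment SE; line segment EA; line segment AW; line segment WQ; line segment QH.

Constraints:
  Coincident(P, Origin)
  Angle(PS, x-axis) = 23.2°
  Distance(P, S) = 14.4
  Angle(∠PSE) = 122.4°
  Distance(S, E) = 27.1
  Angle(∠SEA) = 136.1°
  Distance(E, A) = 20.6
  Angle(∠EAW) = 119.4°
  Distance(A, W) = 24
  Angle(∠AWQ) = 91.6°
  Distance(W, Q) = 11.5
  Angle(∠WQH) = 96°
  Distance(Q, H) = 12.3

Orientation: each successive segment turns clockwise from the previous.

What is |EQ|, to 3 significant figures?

35.0

P is at the origin; PS runs at 23.2° with length 14.4, so S = (13.2, 5.67). ∠PSE = 122.4° gives SE at -34.4° from the x-axis; with |SE| = 27.1, E = (35.6, -9.64). ∠SEA = 136.1° gives EA at -78.3° from the x-axis; with |EA| = 20.6, A = (39.8, -29.8). ∠EAW = 119.4° gives AW at -139° from the x-axis; with |AW| = 24.0, W = (21.7, -45.6). ∠AWQ = 91.6° gives WQ at 133° from the x-axis; with |WQ| = 11.5, Q = (13.9, -37.1). Then |EQ| = |Q − E| = 35.0.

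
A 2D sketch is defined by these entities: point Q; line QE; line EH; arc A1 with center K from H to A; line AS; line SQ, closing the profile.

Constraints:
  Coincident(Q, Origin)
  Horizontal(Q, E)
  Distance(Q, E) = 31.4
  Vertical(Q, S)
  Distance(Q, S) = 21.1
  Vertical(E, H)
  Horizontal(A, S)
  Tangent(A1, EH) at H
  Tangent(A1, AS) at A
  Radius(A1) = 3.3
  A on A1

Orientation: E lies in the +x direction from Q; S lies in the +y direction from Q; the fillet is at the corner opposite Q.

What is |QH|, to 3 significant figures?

36.1

Q is at the origin; Q and E share the same y with |QE| = 31.4 and E on the +x side, so E = (31.4, 0.00). Q and S share the same x with |QS| = 21.1 and S on the +y side, so S = (0.00, 21.1). The virtual corner opposite Q is at (31.4, 21.1). A1 meets EH tangentially, so KH is at right angles to EH and tangency of A1 to AS means the radius KA is perpendicular to AS, with radius 3.3, so the center K sits 3.3 in from both sides at K = (28.1, 17.8). That places the tangent points at H = (31.4, 17.8) on EH and A = (28.1, 21.1) on AS. Then |QH| = |H − Q| = 36.1.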